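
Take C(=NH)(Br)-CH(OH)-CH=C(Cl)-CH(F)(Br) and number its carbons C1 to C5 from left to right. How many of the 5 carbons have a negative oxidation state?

1

Tallying each carbon's bonds:
C1: 1C, 2N, 1Br → 0 + 2 + 1 = +3
C2: 2C, 1H, 1O → 0 − 1 + 1 = 0
C3: 3C, 1H → 0 − 1 = -1
C4: 3C, 1Cl → 0 + 1 = +1
C5: 1C, 1H, 1F, 1Br → 0 − 1 + 1 + 1 = +1
1 carbon (C3) meets the condition.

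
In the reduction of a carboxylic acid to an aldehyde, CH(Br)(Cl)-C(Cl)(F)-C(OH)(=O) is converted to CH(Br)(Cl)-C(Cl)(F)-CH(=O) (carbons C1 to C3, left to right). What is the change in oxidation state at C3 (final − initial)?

Before: C3 has 1 bond to C, 3 bonds to O → oxidation state +3.
After: C3 has 1 bond to C, 1 bond to H, 2 bonds to O → oxidation state +1.
Δ = +1 − (+3) = -2, so this is a reduction at C3.

-2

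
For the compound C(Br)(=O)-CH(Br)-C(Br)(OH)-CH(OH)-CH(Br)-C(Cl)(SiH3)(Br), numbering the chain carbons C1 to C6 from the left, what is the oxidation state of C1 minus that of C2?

+3

C1: 1C, 2O, 1Br → 0 + 2 + 1 = +3
C2: 2C, 1H, 1Br → 0 − 1 + 1 = 0
Difference: +3 − (0) = +3.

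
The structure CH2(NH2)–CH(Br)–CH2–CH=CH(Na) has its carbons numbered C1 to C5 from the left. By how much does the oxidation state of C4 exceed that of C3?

+1

C4: 3C, 1H → 0 − 1 = -1
C3: 2C, 2H → 0 − 2 = -2
Difference: -1 − (-2) = +1.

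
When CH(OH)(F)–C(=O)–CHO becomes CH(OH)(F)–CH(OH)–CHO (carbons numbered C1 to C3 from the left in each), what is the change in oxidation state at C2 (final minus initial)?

Before: C2 has 2 bonds to C, 2 bonds to O → oxidation state +2.
After: C2 has 2 bonds to C, 1 bond to H, 1 bond to O → oxidation state 0.
Δ = 0 − (+2) = -2, so this is a reduction at C2.

-2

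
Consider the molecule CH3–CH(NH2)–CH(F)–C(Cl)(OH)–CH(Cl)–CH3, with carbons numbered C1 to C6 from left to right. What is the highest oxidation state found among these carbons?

Assign +1 per bond to O/N/halogen, −1 per bond to H or an electropositive element, and 0 per bond to carbon. Tallying each carbon:
C1: 1C, 3H → 0 − 3 = -3
C2: 2C, 1H, 1N → 0 − 1 + 1 = 0
C3: 2C, 1H, 1F → 0 − 1 + 1 = 0
C4: 2C, 1O, 1Cl → 0 + 1 + 1 = +2
C5: 2C, 1H, 1Cl → 0 − 1 + 1 = 0
C6: 1C, 3H → 0 − 3 = -3
The highest value is +2.

+2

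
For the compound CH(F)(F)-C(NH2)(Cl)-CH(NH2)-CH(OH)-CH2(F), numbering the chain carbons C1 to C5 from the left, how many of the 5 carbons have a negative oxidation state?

1

Count +1 for every bond to an atom more electronegative than carbon and −1 for every bond to one less electronegative; C–C bonds are 0. Tallying each carbon:
C1: 1C, 1H, 2F → 0 − 1 + 2 = +1
C2: 2C, 1N, 1Cl → 0 + 1 + 1 = +2
C3: 2C, 1H, 1N → 0 − 1 + 1 = 0
C4: 2C, 1H, 1O → 0 − 1 + 1 = 0
C5: 1C, 2H, 1F → 0 − 2 + 1 = -1
1 carbon (C5) meets the condition.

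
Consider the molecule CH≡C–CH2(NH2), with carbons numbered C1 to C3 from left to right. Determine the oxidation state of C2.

0

C2 has a triple bond to C (3×0 = 0), one bond to C (0).
Oxidation state = 0 + 0 = 0.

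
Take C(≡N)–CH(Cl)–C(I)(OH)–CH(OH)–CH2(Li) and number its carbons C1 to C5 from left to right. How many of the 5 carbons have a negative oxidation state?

Tallying each carbon's bonds:
C1: 1C, 3N → 0 + 3 = +3
C2: 2C, 1H, 1Cl → 0 − 1 + 1 = 0
C3: 2C, 1O, 1I → 0 + 1 + 1 = +2
C4: 2C, 1H, 1O → 0 − 1 + 1 = 0
C5: 1C, 2H, 1Li → 0 − 2 − 1 = -3
1 carbon (C5) meets the condition.

1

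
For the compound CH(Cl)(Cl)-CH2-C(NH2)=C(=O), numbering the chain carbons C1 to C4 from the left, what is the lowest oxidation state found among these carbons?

-2

Each bond to a more electronegative atom (O, N, halogen) counts +1, each bond to a less electronegative atom (H, metal, B, Si) counts −1, and each C–C bond counts 0. Tallying each carbon:
C1: 1C, 1H, 2Cl → 0 − 1 + 2 = +1
C2: 2C, 2H → 0 − 2 = -2
C3: 3C, 1N → 0 + 1 = +1
C4: 2C, 2O → 0 + 2 = +2
The lowest value is -2.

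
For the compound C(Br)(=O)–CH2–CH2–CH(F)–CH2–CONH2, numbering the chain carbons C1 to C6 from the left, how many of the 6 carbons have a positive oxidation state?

Count +1 for every bond to an atom more electronegative than carbon and −1 for every bond to one less electronegative; C–C bonds are 0. Tallying each carbon:
C1: 1C, 2O, 1Br → 0 + 2 + 1 = +3
C2: 2C, 2H → 0 − 2 = -2
C3: 2C, 2H → 0 − 2 = -2
C4: 2C, 1H, 1F → 0 − 1 + 1 = 0
C5: 2C, 2H → 0 − 2 = -2
C6: 1C, 2O, 1N → 0 + 2 + 1 = +3
2 carbons (C1, C6) meet the condition.

2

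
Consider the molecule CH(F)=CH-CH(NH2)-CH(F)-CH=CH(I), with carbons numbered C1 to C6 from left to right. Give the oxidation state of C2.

-1

C2 has a double bond to C (2×0 = 0), one bond to C (0), one bond to H (-1).
Oxidation state = 0 + 0 − 1 = -1.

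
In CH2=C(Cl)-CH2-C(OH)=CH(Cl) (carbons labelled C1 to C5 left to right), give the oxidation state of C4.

+1

C4 has one bond to C (0), a double bond to C (2×0 = 0), one bond to O (+1).
Oxidation state = 0 + 0 + 1 = +1.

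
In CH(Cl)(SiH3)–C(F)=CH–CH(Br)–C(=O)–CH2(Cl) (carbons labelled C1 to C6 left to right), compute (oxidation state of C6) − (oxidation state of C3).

C6: 1C, 2H, 1Cl → 0 − 2 + 1 = -1
C3: 3C, 1H → 0 − 1 = -1
Difference: -1 − (-1) = 0.

0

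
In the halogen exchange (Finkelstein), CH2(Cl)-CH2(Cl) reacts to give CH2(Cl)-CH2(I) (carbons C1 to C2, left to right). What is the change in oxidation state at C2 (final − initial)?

Before: C2 has 1 bond to C, 2 bonds to H, 1 bond to Cl → oxidation state -1.
After: C2 has 1 bond to C, 2 bonds to H, 1 bond to I → oxidation state -1.
Δ = -1 − (-1) = 0, so no net redox change at C2.

0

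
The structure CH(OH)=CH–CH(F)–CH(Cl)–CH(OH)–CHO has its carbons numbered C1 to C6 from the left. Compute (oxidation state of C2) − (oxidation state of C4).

-1

C2: 3C, 1H → 0 − 1 = -1
C4: 2C, 1H, 1Cl → 0 − 1 + 1 = 0
Difference: -1 − (0) = -1.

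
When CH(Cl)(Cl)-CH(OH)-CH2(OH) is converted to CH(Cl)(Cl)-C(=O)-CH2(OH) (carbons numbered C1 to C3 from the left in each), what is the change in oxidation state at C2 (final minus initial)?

Before: C2 has 2 bonds to C, 1 bond to H, 1 bond to O → oxidation state 0.
After: C2 has 2 bonds to C, 2 bonds to O → oxidation state +2.
Δ = +2 − (0) = +2, so this is an oxidation at C2.

+2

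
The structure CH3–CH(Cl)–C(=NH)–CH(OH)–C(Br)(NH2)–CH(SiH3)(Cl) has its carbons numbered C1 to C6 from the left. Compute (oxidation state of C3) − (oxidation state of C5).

C3: 2C, 2N → 0 + 2 = +2
C5: 2C, 1N, 1Br → 0 + 1 + 1 = +2
Difference: +2 − (+2) = 0.

0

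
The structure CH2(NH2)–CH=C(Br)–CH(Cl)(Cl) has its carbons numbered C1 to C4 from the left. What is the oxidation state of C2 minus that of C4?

C2: 3C, 1H → 0 − 1 = -1
C4: 1C, 1H, 2Cl → 0 − 1 + 2 = +1
Difference: -1 − (+1) = -2.

-2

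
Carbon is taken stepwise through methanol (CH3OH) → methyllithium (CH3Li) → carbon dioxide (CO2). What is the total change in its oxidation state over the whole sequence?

+6

Carbon oxidation states along the series — methanol: -2, methyllithium: -4, carbon dioxide: +4.
Net change = +4 − (-2) = +6.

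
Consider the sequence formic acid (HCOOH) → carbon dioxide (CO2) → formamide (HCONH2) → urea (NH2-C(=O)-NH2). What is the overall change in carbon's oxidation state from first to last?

+2

Carbon oxidation states along the series — formic acid: +2, carbon dioxide: +4, formamide: +2, urea: +4.
Net change = +4 − (+2) = +2.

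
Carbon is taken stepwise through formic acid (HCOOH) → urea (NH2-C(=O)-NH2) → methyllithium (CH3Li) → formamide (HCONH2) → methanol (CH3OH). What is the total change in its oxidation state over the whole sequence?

-4

Carbon oxidation states along the series — formic acid: +2, urea: +4, methyllithium: -4, formamide: +2, methanol: -2.
Net change = -2 − (+2) = -4.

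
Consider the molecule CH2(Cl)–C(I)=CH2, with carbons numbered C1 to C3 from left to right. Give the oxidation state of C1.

-1

C1 has one bond to C (0), one bond to Cl (+1), one bond to H (-1), one bond to H (-1).
Oxidation state = 0 + 1 − 1 − 1 = -1.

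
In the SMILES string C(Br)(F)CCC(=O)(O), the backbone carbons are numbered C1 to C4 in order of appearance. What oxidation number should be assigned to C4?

+3

Bonds to more-electronegative neighbours contribute +1 each, bonds to H or metals contribute −1 each, and C–C bonds contribute 0.
C4 has one bond to C (0), a double bond to O (2×+1 = +2), one bond to O (+1).
Oxidation state = 0 + 2 + 1 = +3.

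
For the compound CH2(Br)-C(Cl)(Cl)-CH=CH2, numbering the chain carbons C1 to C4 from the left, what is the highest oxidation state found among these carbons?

+2

Count +1 for every bond to an atom more electronegative than carbon and −1 for every bond to one less electronegative; C–C bonds are 0. Tallying each carbon:
C1: 1C, 2H, 1Br → 0 − 2 + 1 = -1
C2: 2C, 2Cl → 0 + 2 = +2
C3: 3C, 1H → 0 − 1 = -1
C4: 2C, 2H → 0 − 2 = -2
The highest value is +2.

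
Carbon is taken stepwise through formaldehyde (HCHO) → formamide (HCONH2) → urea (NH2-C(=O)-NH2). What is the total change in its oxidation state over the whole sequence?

Carbon oxidation states along the series — formaldehyde: 0, formamide: +2, urea: +4.
Net change = +4 − (0) = +4.

+4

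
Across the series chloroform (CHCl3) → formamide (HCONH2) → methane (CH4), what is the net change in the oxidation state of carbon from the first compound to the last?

-6

Carbon oxidation states along the series — chloroform: +2, formamide: +2, methane: -4.
Net change = -4 − (+2) = -6.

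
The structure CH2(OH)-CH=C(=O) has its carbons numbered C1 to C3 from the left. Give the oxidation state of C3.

Assign +1 per bond to O/N/halogen, −1 per bond to H or an electropositive element, and 0 per bond to carbon.
C3 has a double bond to C (2×0 = 0), a double bond to O (2×+1 = +2).
Oxidation state = 0 + 2 = +2.

+2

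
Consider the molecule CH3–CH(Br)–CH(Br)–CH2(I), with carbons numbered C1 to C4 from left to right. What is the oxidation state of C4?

Count +1 for every bond to an atom more electronegative than carbon and −1 for every bond to one less electronegative; C–C bonds are 0.
C4 has one bond to C (0), one bond to H (-1), one bond to I (+1), one bond to H (-1).
Oxidation state = 0 − 1 + 1 − 1 = -1.

-1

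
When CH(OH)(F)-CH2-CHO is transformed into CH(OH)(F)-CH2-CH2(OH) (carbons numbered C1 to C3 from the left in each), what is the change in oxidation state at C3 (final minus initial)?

-2

Before: C3 has 1 bond to C, 1 bond to H, 2 bonds to O → oxidation state +1.
After: C3 has 1 bond to C, 2 bonds to H, 1 bond to O → oxidation state -1.
Δ = -1 − (+1) = -2, so this is a reduction at C3.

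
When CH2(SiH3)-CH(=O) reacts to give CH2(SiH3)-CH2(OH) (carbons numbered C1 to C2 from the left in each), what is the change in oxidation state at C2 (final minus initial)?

-2

Before: C2 has 1 bond to C, 1 bond to H, 2 bonds to O → oxidation state +1.
After: C2 has 1 bond to C, 2 bonds to H, 1 bond to O → oxidation state -1.
Δ = -1 − (+1) = -2, so this is a reduction at C2.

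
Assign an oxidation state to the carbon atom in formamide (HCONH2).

The carbon has one bond to H (-1), a double bond to O (2×+1 = +2), one bond to N (+1).
Oxidation state = -1 + 2 + 1 = +2.

+2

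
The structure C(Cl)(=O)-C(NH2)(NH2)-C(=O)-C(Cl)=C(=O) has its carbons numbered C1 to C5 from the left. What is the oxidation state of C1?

+3

C1 has one bond to C (0), one bond to Cl (+1), a double bond to O (2×+1 = +2).
Oxidation state = 0 + 1 + 2 = +3.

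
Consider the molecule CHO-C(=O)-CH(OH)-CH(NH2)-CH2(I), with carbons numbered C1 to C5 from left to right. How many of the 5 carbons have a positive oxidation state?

2

Tallying each carbon's bonds:
C1: 1C, 1H, 2O → 0 − 1 + 2 = +1
C2: 2C, 2O → 0 + 2 = +2
C3: 2C, 1H, 1O → 0 − 1 + 1 = 0
C4: 2C, 1H, 1N → 0 − 1 + 1 = 0
C5: 1C, 2H, 1I → 0 − 2 + 1 = -1
2 carbons (C1, C2) meet the condition.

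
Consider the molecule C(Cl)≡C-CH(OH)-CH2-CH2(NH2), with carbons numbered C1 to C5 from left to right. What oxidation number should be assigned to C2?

C2 has a triple bond to C (3×0 = 0), one bond to C (0).
Oxidation state = 0 + 0 = 0.

0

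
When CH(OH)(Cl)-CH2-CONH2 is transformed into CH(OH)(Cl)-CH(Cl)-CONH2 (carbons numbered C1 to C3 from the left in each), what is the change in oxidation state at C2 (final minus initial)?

+2

Before: C2 has 2 bonds to C, 2 bonds to H → oxidation state -2.
After: C2 has 2 bonds to C, 1 bond to H, 1 bond to Cl → oxidation state 0.
Δ = 0 − (-2) = +2, so this is an oxidation at C2.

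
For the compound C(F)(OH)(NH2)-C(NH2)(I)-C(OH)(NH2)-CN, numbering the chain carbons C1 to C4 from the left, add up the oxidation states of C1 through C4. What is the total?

+10

Tallying each carbon's bonds:
C1: 1C, 1O, 1N, 1F → 0 + 1 + 1 + 1 = +3
C2: 2C, 1N, 1I → 0 + 1 + 1 = +2
C3: 2C, 1O, 1N → 0 + 1 + 1 = +2
C4: 1C, 3N → 0 + 3 = +3
Sum = +3 + 2 + 2 + 3 = +10.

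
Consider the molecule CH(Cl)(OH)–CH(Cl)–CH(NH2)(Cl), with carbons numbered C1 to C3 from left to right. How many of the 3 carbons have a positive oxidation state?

Bonds to more-electronegative neighbours contribute +1 each, bonds to H or metals contribute −1 each, and C–C bonds contribute 0. Tallying each carbon:
C1: 1C, 1H, 1O, 1Cl → 0 − 1 + 1 + 1 = +1
C2: 2C, 1H, 1Cl → 0 − 1 + 1 = 0
C3: 1C, 1H, 1N, 1Cl → 0 − 1 + 1 + 1 = +1
2 carbons (C1, C3) meet the condition.

2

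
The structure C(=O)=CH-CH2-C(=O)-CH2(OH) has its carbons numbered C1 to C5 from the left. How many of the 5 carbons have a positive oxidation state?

2

Count +1 for every bond to an atom more electronegative than carbon and −1 for every bond to one less electronegative; C–C bonds are 0. Tallying each carbon:
C1: 2C, 2O → 0 + 2 = +2
C2: 3C, 1H → 0 − 1 = -1
C3: 2C, 2H → 0 − 2 = -2
C4: 2C, 2O → 0 + 2 = +2
C5: 1C, 2H, 1O → 0 − 2 + 1 = -1
2 carbons (C1, C4) meet the condition.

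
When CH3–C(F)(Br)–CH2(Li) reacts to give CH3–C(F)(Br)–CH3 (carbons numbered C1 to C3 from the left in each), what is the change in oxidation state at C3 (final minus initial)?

0

Before: C3 has 1 bond to C, 2 bonds to H, 1 bond to Li → oxidation state -3.
After: C3 has 1 bond to C, 3 bonds to H → oxidation state -3.
Δ = -3 − (-3) = 0, so no net redox change at C3.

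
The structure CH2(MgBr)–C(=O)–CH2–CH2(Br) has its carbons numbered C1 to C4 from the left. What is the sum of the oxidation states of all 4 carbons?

-4

Tallying each carbon's bonds:
C1: 1C, 2H, 1Mg → 0 − 2 − 1 = -3
C2: 2C, 2O → 0 + 2 = +2
C3: 2C, 2H → 0 − 2 = -2
C4: 1C, 2H, 1Br → 0 − 2 + 1 = -1
Sum = -3 + 2 − 2 − 1 = -4.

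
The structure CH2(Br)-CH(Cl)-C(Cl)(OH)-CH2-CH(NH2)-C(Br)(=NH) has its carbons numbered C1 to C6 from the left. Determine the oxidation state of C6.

+3

Count +1 for every bond to an atom more electronegative than carbon and −1 for every bond to one less electronegative; C–C bonds are 0.
C6 has one bond to C (0), one bond to Br (+1), a double bond to N (2×+1 = +2).
Oxidation state = 0 + 1 + 2 = +3.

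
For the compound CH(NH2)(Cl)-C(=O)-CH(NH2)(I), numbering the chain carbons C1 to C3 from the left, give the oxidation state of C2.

Count +1 for every bond to an atom more electronegative than carbon and −1 for every bond to one less electronegative; C–C bonds are 0.
C2 has one bond to C (0), one bond to C (0), a double bond to O (2×+1 = +2).
Oxidation state = 0 + 0 + 2 = +2.

+2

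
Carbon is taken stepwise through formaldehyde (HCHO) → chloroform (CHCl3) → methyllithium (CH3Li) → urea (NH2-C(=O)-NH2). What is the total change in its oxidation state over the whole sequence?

Carbon oxidation states along the series — formaldehyde: 0, chloroform: +2, methyllithium: -4, urea: +4.
Net change = +4 − (0) = +4.

+4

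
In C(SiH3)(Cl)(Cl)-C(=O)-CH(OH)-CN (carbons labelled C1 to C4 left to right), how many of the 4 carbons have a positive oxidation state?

3

Bonds to more-electronegative neighbours contribute +1 each, bonds to H or metals contribute −1 each, and C–C bonds contribute 0. Tallying each carbon:
C1: 1C, 2Cl, 1Si → 0 + 2 − 1 = +1
C2: 2C, 2O → 0 + 2 = +2
C3: 2C, 1H, 1O → 0 − 1 + 1 = 0
C4: 1C, 3N → 0 + 3 = +3
3 carbons (C1, C2, C4) meet the condition.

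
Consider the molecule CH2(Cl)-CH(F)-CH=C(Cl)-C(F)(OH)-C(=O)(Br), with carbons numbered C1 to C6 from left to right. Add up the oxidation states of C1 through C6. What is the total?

+4

Tallying each carbon's bonds:
C1: 1C, 2H, 1Cl → 0 − 2 + 1 = -1
C2: 2C, 1H, 1F → 0 − 1 + 1 = 0
C3: 3C, 1H → 0 − 1 = -1
C4: 3C, 1Cl → 0 + 1 = +1
C5: 2C, 1O, 1F → 0 + 1 + 1 = +2
C6: 1C, 2O, 1Br → 0 + 2 + 1 = +3
Sum = -1 + 0 − 1 + 1 + 2 + 3 = +4.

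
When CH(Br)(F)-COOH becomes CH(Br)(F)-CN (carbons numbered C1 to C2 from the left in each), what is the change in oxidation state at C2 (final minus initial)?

0

Before: C2 has 1 bond to C, 3 bonds to O → oxidation state +3.
After: C2 has 1 bond to C, 3 bonds to N → oxidation state +3.
Δ = +3 − (+3) = 0, so no net redox change at C2.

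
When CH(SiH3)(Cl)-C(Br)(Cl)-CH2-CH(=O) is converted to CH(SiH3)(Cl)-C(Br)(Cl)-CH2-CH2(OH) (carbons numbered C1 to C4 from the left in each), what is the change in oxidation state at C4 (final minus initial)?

Before: C4 has 1 bond to C, 1 bond to H, 2 bonds to O → oxidation state +1.
After: C4 has 1 bond to C, 2 bonds to H, 1 bond to O → oxidation state -1.
Δ = -1 − (+1) = -2, so this is a reduction at C4.

-2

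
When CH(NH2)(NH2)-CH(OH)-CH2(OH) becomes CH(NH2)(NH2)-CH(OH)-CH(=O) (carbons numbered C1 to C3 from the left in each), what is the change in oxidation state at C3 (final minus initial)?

+2

Before: C3 has 1 bond to C, 2 bonds to H, 1 bond to O → oxidation state -1.
After: C3 has 1 bond to C, 1 bond to H, 2 bonds to O → oxidation state +1.
Δ = +1 − (-1) = +2, so this is an oxidation at C3.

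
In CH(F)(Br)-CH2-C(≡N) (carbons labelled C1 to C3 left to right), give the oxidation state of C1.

+1

Count +1 for every bond to an atom more electronegative than carbon and −1 for every bond to one less electronegative; C–C bonds are 0.
C1 has one bond to C (0), one bond to F (+1), one bond to H (-1), one bond to Br (+1).
Oxidation state = 0 + 1 − 1 + 1 = +1.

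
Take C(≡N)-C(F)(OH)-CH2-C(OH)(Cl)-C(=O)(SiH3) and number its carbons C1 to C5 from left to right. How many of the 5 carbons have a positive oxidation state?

Each bond to a more electronegative atom (O, N, halogen) counts +1, each bond to a less electronegative atom (H, metal, B, Si) counts −1, and each C–C bond counts 0. Tallying each carbon:
C1: 1C, 3N → 0 + 3 = +3
C2: 2C, 1O, 1F → 0 + 1 + 1 = +2
C3: 2C, 2H → 0 − 2 = -2
C4: 2C, 1O, 1Cl → 0 + 1 + 1 = +2
C5: 1C, 2O, 1Si → 0 + 2 − 1 = +1
4 carbons (C1, C2, C4, C5) meet the condition.

4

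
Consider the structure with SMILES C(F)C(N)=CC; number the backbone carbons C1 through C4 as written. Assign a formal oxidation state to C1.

Assign +1 per bond to O/N/halogen, −1 per bond to H or an electropositive element, and 0 per bond to carbon.
C1 has one bond to C (0), one bond to H (-1), one bond to H (-1), one bond to F (+1).
Oxidation state = 0 − 1 − 1 + 1 = -1.

-1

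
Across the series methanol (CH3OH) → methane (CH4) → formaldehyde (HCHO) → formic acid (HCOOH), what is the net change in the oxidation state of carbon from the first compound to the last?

Carbon oxidation states along the series — methanol: -2, methane: -4, formaldehyde: 0, formic acid: +2.
Net change = +2 − (-2) = +4.

+4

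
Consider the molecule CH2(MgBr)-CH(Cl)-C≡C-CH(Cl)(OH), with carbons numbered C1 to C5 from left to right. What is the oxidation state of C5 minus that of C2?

+1

C5: 1C, 1H, 1O, 1Cl → 0 − 1 + 1 + 1 = +1
C2: 2C, 1H, 1Cl → 0 − 1 + 1 = 0
Difference: +1 − (0) = +1.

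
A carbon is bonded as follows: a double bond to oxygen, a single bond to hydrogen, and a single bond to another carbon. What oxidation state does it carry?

+1

Bonds to more-electronegative neighbours contribute +1 each, bonds to H or metals contribute −1 each, and C–C bonds contribute 0.
The carbon has one bond to C (0), one bond to H (-1), a double bond to O (2×+1 = +2).
Oxidation state = 0 − 1 + 2 = +1.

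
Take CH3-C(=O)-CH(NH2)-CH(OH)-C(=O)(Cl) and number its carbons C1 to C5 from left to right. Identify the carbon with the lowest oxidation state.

C1

Each bond to a more electronegative atom (O, N, halogen) counts +1, each bond to a less electronegative atom (H, metal, B, Si) counts −1, and each C–C bond counts 0. Tallying each carbon:
C1: 1C, 3H → 0 − 3 = -3
C2: 2C, 2O → 0 + 2 = +2
C3: 2C, 1H, 1N → 0 − 1 + 1 = 0
C4: 2C, 1H, 1O → 0 − 1 + 1 = 0
C5: 1C, 2O, 1Cl → 0 + 2 + 1 = +3
The most reduced carbon is C1 at -3.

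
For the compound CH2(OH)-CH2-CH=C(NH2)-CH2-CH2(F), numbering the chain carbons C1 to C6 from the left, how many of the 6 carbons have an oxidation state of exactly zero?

Assign +1 per bond to O/N/halogen, −1 per bond to H or an electropositive element, and 0 per bond to carbon. Tallying each carbon:
C1: 1C, 2H, 1O → 0 − 2 + 1 = -1
C2: 2C, 2H → 0 − 2 = -2
C3: 3C, 1H → 0 − 1 = -1
C4: 3C, 1N → 0 + 1 = +1
C5: 2C, 2H → 0 − 2 = -2
C6: 1C, 2H, 1F → 0 − 2 + 1 = -1
0 carbons meet the condition.

0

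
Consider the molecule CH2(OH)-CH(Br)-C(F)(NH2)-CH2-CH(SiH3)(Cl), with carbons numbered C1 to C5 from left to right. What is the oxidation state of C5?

Each bond to a more electronegative atom (O, N, halogen) counts +1, each bond to a less electronegative atom (H, metal, B, Si) counts −1, and each C–C bond counts 0.
C5 has one bond to C (0), one bond to H (-1), one bond to Si (-1), one bond to Cl (+1).
Oxidation state = 0 − 1 − 1 + 1 = -1.

-1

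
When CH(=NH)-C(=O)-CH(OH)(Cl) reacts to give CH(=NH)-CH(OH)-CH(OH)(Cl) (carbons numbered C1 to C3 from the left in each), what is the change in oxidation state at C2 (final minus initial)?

-2

Before: C2 has 2 bonds to C, 2 bonds to O → oxidation state +2.
After: C2 has 2 bonds to C, 1 bond to H, 1 bond to O → oxidation state 0.
Δ = 0 − (+2) = -2, so this is a reduction at C2.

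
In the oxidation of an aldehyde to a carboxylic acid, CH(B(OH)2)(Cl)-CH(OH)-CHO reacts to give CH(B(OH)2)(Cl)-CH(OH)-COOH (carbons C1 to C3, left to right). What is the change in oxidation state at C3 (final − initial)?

Before: C3 has 1 bond to C, 1 bond to H, 2 bonds to O → oxidation state +1.
After: C3 has 1 bond to C, 3 bonds to O → oxidation state +3.
Δ = +3 − (+1) = +2, so this is an oxidation at C3.

+2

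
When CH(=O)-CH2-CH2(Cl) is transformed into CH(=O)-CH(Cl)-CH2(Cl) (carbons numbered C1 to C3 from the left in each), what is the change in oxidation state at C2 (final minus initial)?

Before: C2 has 2 bonds to C, 2 bonds to H → oxidation state -2.
After: C2 has 2 bonds to C, 1 bond to H, 1 bond to Cl → oxidation state 0.
Δ = 0 − (-2) = +2, so this is an oxidation at C2.

+2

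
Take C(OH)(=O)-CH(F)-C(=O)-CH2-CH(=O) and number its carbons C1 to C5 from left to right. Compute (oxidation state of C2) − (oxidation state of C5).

-1

C2: 2C, 1H, 1F → 0 − 1 + 1 = 0
C5: 1C, 1H, 2O → 0 − 1 + 2 = +1
Difference: 0 − (+1) = -1.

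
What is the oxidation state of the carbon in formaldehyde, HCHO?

0

The carbon has one bond to H (-1), one bond to H (-1), a double bond to O (2×+1 = +2).
Oxidation state = -1 − 1 + 2 = 0.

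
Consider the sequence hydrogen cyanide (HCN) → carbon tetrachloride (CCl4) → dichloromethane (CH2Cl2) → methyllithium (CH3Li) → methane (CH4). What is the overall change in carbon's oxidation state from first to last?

-6

Carbon oxidation states along the series — hydrogen cyanide: +2, carbon tetrachloride: +4, dichloromethane: 0, methyllithium: -4, methane: -4.
Net change = -4 − (+2) = -6.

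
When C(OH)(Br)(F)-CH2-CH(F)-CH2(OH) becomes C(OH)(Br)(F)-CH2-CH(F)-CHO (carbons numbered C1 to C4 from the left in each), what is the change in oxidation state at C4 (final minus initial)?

Before: C4 has 1 bond to C, 2 bonds to H, 1 bond to O → oxidation state -1.
After: C4 has 1 bond to C, 1 bond to H, 2 bonds to O → oxidation state +1.
Δ = +1 − (-1) = +2, so this is an oxidation at C4.

+2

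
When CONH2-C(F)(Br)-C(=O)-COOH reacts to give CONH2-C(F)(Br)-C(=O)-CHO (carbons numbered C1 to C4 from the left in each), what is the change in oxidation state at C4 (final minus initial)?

-2

Before: C4 has 1 bond to C, 3 bonds to O → oxidation state +3.
After: C4 has 1 bond to C, 1 bond to H, 2 bonds to O → oxidation state +1.
Δ = +1 − (+3) = -2, so this is a reduction at C4.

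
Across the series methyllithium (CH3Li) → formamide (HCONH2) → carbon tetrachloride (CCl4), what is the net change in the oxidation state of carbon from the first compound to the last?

Carbon oxidation states along the series — methyllithium: -4, formamide: +2, carbon tetrachloride: +4.
Net change = +4 − (-4) = +8.

+8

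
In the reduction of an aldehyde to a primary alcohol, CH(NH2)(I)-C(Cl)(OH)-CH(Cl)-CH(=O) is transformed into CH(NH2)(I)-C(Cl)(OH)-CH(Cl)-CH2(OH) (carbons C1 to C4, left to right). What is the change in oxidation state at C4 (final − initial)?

-2

Before: C4 has 1 bond to C, 1 bond to H, 2 bonds to O → oxidation state +1.
After: C4 has 1 bond to C, 2 bonds to H, 1 bond to O → oxidation state -1.
Δ = -1 − (+1) = -2, so this is a reduction at C4.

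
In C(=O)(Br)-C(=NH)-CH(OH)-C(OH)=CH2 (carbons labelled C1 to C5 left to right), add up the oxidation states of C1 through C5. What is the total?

Tallying each carbon's bonds:
C1: 1C, 2O, 1Br → 0 + 2 + 1 = +3
C2: 2C, 2N → 0 + 2 = +2
C3: 2C, 1H, 1O → 0 − 1 + 1 = 0
C4: 3C, 1O → 0 + 1 = +1
C5: 2C, 2H → 0 − 2 = -2
Sum = +3 + 2 + 0 + 1 − 2 = +4.

+4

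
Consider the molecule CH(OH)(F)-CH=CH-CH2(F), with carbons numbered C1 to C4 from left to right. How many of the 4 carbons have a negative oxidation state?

Count +1 for every bond to an atom more electronegative than carbon and −1 for every bond to one less electronegative; C–C bonds are 0. Tallying each carbon:
C1: 1C, 1H, 1O, 1F → 0 − 1 + 1 + 1 = +1
C2: 3C, 1H → 0 − 1 = -1
C3: 3C, 1H → 0 − 1 = -1
C4: 1C, 2H, 1F → 0 − 2 + 1 = -1
3 carbons (C2, C3, C4) meet the condition.

3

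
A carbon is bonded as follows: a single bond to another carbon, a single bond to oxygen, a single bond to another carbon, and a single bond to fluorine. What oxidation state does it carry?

+2

Count +1 for every bond to an atom more electronegative than carbon and −1 for every bond to one less electronegative; C–C bonds are 0.
The carbon has one bond to C (0), one bond to C (0), one bond to O (+1), one bond to F (+1).
Oxidation state = 0 + 0 + 1 + 1 = +2.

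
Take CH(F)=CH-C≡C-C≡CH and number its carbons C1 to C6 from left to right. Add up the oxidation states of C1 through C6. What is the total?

-2

Each bond to a more electronegative atom (O, N, halogen) counts +1, each bond to a less electronegative atom (H, metal, B, Si) counts −1, and each C–C bond counts 0. Tallying each carbon:
C1: 2C, 1H, 1F → 0 − 1 + 1 = 0
C2: 3C, 1H → 0 − 1 = -1
C3: 4C → 0 = 0
C4: 4C → 0 = 0
C5: 4C → 0 = 0
C6: 3C, 1H → 0 − 1 = -1
Sum = 0 − 1 + 0 + 0 + 0 − 1 = -2.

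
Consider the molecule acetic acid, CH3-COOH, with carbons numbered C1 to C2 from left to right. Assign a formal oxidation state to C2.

C2 has a double bond to O (2×+1 = +2), one bond to O (+1), one bond to C (0).
Oxidation state = +2 + 1 + 0 = +3.

+3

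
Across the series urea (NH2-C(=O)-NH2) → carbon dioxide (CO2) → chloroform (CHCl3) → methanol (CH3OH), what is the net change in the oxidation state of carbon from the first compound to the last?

-6

Carbon oxidation states along the series — urea: +4, carbon dioxide: +4, chloroform: +2, methanol: -2.
Net change = -2 − (+4) = -6.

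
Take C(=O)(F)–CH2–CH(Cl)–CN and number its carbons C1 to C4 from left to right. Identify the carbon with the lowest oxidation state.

Tallying each carbon's bonds:
C1: 1C, 2O, 1F → 0 + 2 + 1 = +3
C2: 2C, 2H → 0 − 2 = -2
C3: 2C, 1H, 1Cl → 0 − 1 + 1 = 0
C4: 1C, 3N → 0 + 3 = +3
The most reduced carbon is C2 at -2.

C2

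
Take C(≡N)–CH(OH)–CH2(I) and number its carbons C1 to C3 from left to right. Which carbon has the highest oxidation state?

C1

Tallying each carbon's bonds:
C1: 1C, 3N → 0 + 3 = +3
C2: 2C, 1H, 1O → 0 − 1 + 1 = 0
C3: 1C, 2H, 1I → 0 − 2 + 1 = -1
The most oxidised carbon is C1 at +3.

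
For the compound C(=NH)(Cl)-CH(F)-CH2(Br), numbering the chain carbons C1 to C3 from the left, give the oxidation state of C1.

+3

Bonds to more-electronegative neighbours contribute +1 each, bonds to H or metals contribute −1 each, and C–C bonds contribute 0.
C1 has one bond to C (0), a double bond to N (2×+1 = +2), one bond to Cl (+1).
Oxidation state = 0 + 2 + 1 = +3.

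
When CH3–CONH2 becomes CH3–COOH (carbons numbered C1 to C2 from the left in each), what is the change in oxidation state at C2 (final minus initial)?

0

Before: C2 has 1 bond to C, 2 bonds to O, 1 bond to N → oxidation state +3.
After: C2 has 1 bond to C, 3 bonds to O → oxidation state +3.
Δ = +3 − (+3) = 0, so no net redox change at C2.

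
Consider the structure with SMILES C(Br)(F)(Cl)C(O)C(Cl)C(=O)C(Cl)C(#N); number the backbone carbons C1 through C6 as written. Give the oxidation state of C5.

0

C5 has one bond to C (0), one bond to C (0), one bond to H (-1), one bond to Cl (+1).
Oxidation state = 0 + 0 − 1 + 1 = 0.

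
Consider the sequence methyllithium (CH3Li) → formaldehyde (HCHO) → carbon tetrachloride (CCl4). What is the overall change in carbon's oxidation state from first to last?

+8

Carbon oxidation states along the series — methyllithium: -4, formaldehyde: 0, carbon tetrachloride: +4.
Net change = +4 − (-4) = +8.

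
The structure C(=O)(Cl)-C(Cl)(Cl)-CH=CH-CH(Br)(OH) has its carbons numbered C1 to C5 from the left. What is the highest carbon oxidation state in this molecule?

+3

Count +1 for every bond to an atom more electronegative than carbon and −1 for every bond to one less electronegative; C–C bonds are 0. Tallying each carbon:
C1: 1C, 2O, 1Cl → 0 + 2 + 1 = +3
C2: 2C, 2Cl → 0 + 2 = +2
C3: 3C, 1H → 0 − 1 = -1
C4: 3C, 1H → 0 − 1 = -1
C5: 1C, 1H, 1O, 1Br → 0 − 1 + 1 + 1 = +1
The highest value is +3.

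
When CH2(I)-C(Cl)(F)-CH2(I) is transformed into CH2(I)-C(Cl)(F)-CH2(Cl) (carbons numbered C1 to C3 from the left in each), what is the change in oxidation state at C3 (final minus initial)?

0

Before: C3 has 1 bond to C, 2 bonds to H, 1 bond to I → oxidation state -1.
After: C3 has 1 bond to C, 2 bonds to H, 1 bond to Cl → oxidation state -1.
Δ = -1 − (-1) = 0, so no net redox change at C3.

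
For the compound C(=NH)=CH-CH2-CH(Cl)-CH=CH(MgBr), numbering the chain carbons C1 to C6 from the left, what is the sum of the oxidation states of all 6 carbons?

Assign +1 per bond to O/N/halogen, −1 per bond to H or an electropositive element, and 0 per bond to carbon. Tallying each carbon:
C1: 2C, 2N → 0 + 2 = +2
C2: 3C, 1H → 0 − 1 = -1
C3: 2C, 2H → 0 − 2 = -2
C4: 2C, 1H, 1Cl → 0 − 1 + 1 = 0
C5: 3C, 1H → 0 − 1 = -1
C6: 2C, 1H, 1Mg → 0 − 1 − 1 = -2
Sum = +2 − 1 − 2 + 0 − 1 − 2 = -4.

-4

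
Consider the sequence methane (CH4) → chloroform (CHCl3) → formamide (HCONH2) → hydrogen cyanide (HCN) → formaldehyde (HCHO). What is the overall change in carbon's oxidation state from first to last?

+4

Carbon oxidation states along the series — methane: -4, chloroform: +2, formamide: +2, hydrogen cyanide: +2, formaldehyde: 0.
Net change = 0 − (-4) = +4.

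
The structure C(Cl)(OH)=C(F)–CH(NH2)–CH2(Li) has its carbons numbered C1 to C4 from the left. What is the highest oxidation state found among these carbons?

+2

Tallying each carbon's bonds:
C1: 2C, 1O, 1Cl → 0 + 1 + 1 = +2
C2: 3C, 1F → 0 + 1 = +1
C3: 2C, 1H, 1N → 0 − 1 + 1 = 0
C4: 1C, 2H, 1Li → 0 − 2 − 1 = -3
The highest value is +2.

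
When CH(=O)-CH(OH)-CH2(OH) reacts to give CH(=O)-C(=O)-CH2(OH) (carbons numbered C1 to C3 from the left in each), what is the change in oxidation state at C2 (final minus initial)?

+2

Before: C2 has 2 bonds to C, 1 bond to H, 1 bond to O → oxidation state 0.
After: C2 has 2 bonds to C, 2 bonds to O → oxidation state +2.
Δ = +2 − (0) = +2, so this is an oxidation at C2.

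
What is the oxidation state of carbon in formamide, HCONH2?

+2

Count +1 for every bond to an atom more electronegative than carbon and −1 for every bond to one less electronegative; C–C bonds are 0.
The carbon has one bond to H (-1), a double bond to O (2×+1 = +2), one bond to N (+1).
Oxidation state = -1 + 2 + 1 = +2.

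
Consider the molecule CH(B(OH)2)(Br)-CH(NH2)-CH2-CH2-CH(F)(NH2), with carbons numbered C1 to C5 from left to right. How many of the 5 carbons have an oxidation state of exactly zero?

1

Each bond to a more electronegative atom (O, N, halogen) counts +1, each bond to a less electronegative atom (H, metal, B, Si) counts −1, and each C–C bond counts 0. Tallying each carbon:
C1: 1C, 1H, 1Br, 1B → 0 − 1 + 1 − 1 = -1
C2: 2C, 1H, 1N → 0 − 1 + 1 = 0
C3: 2C, 2H → 0 − 2 = -2
C4: 2C, 2H → 0 − 2 = -2
C5: 1C, 1H, 1N, 1F → 0 − 1 + 1 + 1 = +1
1 carbon (C2) meets the condition.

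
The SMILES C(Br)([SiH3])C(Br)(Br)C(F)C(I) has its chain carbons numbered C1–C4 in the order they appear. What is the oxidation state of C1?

Count +1 for every bond to an atom more electronegative than carbon and −1 for every bond to one less electronegative; C–C bonds are 0.
C1 has one bond to C (0), one bond to Br (+1), one bond to Si (-1), one bond to H (-1).
Oxidation state = 0 + 1 − 1 − 1 = -1.

-1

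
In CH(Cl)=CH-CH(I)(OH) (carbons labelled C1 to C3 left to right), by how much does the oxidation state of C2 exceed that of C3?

C2: 3C, 1H → 0 − 1 = -1
C3: 1C, 1H, 1O, 1I → 0 − 1 + 1 + 1 = +1
Difference: -1 − (+1) = -2.

-2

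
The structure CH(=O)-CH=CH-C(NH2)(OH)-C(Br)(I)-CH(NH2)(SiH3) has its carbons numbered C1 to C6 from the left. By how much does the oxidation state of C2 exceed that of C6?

C2: 3C, 1H → 0 − 1 = -1
C6: 1C, 1H, 1N, 1Si → 0 − 1 + 1 − 1 = -1
Difference: -1 − (-1) = 0.

0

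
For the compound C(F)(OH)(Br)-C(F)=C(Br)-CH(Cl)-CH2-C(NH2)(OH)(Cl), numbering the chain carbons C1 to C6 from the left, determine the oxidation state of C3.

+1

C3 has a double bond to C (2×0 = 0), one bond to C (0), one bond to Br (+1).
Oxidation state = 0 + 0 + 1 = +1.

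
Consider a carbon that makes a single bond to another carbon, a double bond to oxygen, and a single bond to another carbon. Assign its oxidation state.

The carbon has one bond to C (0), one bond to C (0), a double bond to O (2×+1 = +2).
Oxidation state = 0 + 0 + 2 = +2.

+2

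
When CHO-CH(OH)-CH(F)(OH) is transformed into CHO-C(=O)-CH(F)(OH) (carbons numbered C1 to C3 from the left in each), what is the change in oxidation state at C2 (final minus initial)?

Before: C2 has 2 bonds to C, 1 bond to H, 1 bond to O → oxidation state 0.
After: C2 has 2 bonds to C, 2 bonds to O → oxidation state +2.
Δ = +2 − (0) = +2, so this is an oxidation at C2.

+2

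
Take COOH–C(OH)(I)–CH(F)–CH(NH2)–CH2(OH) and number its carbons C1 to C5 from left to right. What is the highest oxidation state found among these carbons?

+3

Assign +1 per bond to O/N/halogen, −1 per bond to H or an electropositive element, and 0 per bond to carbon. Tallying each carbon:
C1: 1C, 3O → 0 + 3 = +3
C2: 2C, 1O, 1I → 0 + 1 + 1 = +2
C3: 2C, 1H, 1F → 0 − 1 + 1 = 0
C4: 2C, 1H, 1N → 0 − 1 + 1 = 0
C5: 1C, 2H, 1O → 0 − 2 + 1 = -1
The highest value is +3.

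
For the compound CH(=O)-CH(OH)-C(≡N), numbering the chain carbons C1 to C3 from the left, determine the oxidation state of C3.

+3

Count +1 for every bond to an atom more electronegative than carbon and −1 for every bond to one less electronegative; C–C bonds are 0.
C3 has one bond to C (0), a triple bond to N (3×+1 = +3).
Oxidation state = 0 + 3 = +3.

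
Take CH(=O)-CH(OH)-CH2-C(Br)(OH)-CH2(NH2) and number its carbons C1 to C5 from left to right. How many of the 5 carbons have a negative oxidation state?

Count +1 for every bond to an atom more electronegative than carbon and −1 for every bond to one less electronegative; C–C bonds are 0. Tallying each carbon:
C1: 1C, 1H, 2O → 0 − 1 + 2 = +1
C2: 2C, 1H, 1O → 0 − 1 + 1 = 0
C3: 2C, 2H → 0 − 2 = -2
C4: 2C, 1O, 1Br → 0 + 1 + 1 = +2
C5: 1C, 2H, 1N → 0 − 2 + 1 = -1
2 carbons (C3, C5) meet the condition.

2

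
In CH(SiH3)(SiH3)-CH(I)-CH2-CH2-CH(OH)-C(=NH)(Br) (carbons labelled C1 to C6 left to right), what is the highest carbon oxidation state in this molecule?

Count +1 for every bond to an atom more electronegative than carbon and −1 for every bond to one less electronegative; C–C bonds are 0. Tallying each carbon:
C1: 1C, 1H, 2Si → 0 − 1 − 2 = -3
C2: 2C, 1H, 1I → 0 − 1 + 1 = 0
C3: 2C, 2H → 0 − 2 = -2
C4: 2C, 2H → 0 − 2 = -2
C5: 2C, 1H, 1O → 0 − 1 + 1 = 0
C6: 1C, 2N, 1Br → 0 + 2 + 1 = +3
The highest value is +3.

+3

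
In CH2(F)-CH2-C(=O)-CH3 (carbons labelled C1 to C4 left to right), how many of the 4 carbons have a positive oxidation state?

1

Assign +1 per bond to O/N/halogen, −1 per bond to H or an electropositive element, and 0 per bond to carbon. Tallying each carbon:
C1: 1C, 2H, 1F → 0 − 2 + 1 = -1
C2: 2C, 2H → 0 − 2 = -2
C3: 2C, 2O → 0 + 2 = +2
C4: 1C, 3H → 0 − 3 = -3
1 carbon (C3) meets the condition.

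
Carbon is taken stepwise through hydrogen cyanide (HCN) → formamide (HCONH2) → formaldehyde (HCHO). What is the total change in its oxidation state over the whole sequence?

-2

Carbon oxidation states along the series — hydrogen cyanide: +2, formamide: +2, formaldehyde: 0.
Net change = 0 − (+2) = -2.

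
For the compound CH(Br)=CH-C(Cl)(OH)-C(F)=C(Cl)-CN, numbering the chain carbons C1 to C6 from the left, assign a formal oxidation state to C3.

+2

Each bond to a more electronegative atom (O, N, halogen) counts +1, each bond to a less electronegative atom (H, metal, B, Si) counts −1, and each C–C bond counts 0.
C3 has one bond to C (0), one bond to C (0), one bond to Cl (+1), one bond to O (+1).
Oxidation state = 0 + 0 + 1 + 1 = +2.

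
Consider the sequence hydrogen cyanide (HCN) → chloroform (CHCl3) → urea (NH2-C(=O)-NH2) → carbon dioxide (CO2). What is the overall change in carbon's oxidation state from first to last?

+2

Carbon oxidation states along the series — hydrogen cyanide: +2, chloroform: +2, urea: +4, carbon dioxide: +4.
Net change = +4 − (+2) = +2.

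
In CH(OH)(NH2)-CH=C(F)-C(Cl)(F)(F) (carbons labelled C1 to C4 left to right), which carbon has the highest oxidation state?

C4

Tallying each carbon's bonds:
C1: 1C, 1H, 1O, 1N → 0 − 1 + 1 + 1 = +1
C2: 3C, 1H → 0 − 1 = -1
C3: 3C, 1F → 0 + 1 = +1
C4: 1C, 2F, 1Cl → 0 + 2 + 1 = +3
The most oxidised carbon is C4 at +3.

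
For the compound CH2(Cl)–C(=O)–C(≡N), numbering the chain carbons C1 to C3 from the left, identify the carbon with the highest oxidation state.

Tallying each carbon's bonds:
C1: 1C, 2H, 1Cl → 0 − 2 + 1 = -1
C2: 2C, 2O → 0 + 2 = +2
C3: 1C, 3N → 0 + 3 = +3
The most oxidised carbon is C3 at +3.

C3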